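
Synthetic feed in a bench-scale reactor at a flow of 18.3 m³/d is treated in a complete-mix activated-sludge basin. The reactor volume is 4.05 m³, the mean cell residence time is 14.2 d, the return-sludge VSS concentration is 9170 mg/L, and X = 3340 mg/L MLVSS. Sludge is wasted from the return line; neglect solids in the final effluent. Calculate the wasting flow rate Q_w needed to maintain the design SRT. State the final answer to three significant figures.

Q_w ≈ 0.104 m³/d

Q_w = (V·X)/(θ_c X_r) = 4.050 × 3340 / (14.2 × 9170) = 0.1039 m³/d.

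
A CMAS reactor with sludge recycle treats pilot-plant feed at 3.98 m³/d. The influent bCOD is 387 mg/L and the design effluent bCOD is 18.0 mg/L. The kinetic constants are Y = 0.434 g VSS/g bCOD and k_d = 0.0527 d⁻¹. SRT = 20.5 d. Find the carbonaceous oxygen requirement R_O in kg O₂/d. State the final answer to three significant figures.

R_O ≈ 1.03 kg O₂/d

Y_obs = Y / (1 + k_d θ_c) = 0.434 / (1 + 0.0527 × 20.5) = 0.434 / 2.080 = 0.2086.
Q·(S₀ − S) = 3.98 × (387 − 18.0) × 10⁻³ = 1.469 kg/d removed.
Biomass synthesised: P_X = Y_obs × 1.469 = 0.3064 kg VSS/d.
R_O = Q·ΔS − 1.42 P_X = 1.469 − 0.4351 = 1.034 kg O₂/d.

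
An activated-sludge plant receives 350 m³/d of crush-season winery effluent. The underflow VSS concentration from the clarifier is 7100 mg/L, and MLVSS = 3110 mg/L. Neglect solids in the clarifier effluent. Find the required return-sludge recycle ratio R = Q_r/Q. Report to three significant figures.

R ≈ 0.779

Solids balance on the clarifier gives (1+R)X = R·X_r, so R = X/(X_r − X) = 3110 / (7100 − 3110) = 0.7794.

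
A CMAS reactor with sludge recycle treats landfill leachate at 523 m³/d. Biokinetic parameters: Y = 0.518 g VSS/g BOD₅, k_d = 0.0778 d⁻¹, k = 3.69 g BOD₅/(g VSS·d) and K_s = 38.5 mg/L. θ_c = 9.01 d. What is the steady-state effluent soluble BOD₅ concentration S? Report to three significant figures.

S ≈ 4.22 mg/L

For a completely mixed reactor with recycle the Lawrence–McCarty relation gives S = K_s·(1 + k_d·θ_c) / [θ_c·(Y·k − k_d) − 1] = 38.5 × (1 + 0.0778 × 9.01) / [9.01 × (0.518 × 3.69 − 0.0778) − 1] = 65.49 / 15.52 = 4.219 mg/L.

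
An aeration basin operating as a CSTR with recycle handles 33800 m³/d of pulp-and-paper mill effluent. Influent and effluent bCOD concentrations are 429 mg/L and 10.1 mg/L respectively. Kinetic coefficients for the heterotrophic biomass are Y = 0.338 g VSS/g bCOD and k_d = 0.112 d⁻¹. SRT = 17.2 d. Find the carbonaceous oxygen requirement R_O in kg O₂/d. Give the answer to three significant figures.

The observed yield is Y_obs = Y/(1 + k_d·θ_c) = 0.338 / (1 + 0.112 × 17.2) = 0.338 / 2.926 = 0.1155 g VSS per g bCOD removed.
Substrate removed = Q·(S₀ − S) = 33800 m³/d × (429 − 10.1) g/m³ = 1.42×10^7 g/d = 14159 kg/d.
Net sludge production P_X = 0.1155 × 14159 = 1635 kg VSS/d.
R_O = Q·ΔS − 1.42 P_X = 14159 − 2322 = 11837 kg O₂/d.

R_O ≈ 11800 kg O₂/d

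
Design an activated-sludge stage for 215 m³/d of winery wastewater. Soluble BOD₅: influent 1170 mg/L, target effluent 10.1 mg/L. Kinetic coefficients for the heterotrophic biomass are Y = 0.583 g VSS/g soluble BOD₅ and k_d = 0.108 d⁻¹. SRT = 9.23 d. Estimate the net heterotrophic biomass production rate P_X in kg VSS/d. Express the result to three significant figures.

The observed yield is Y_obs = Y/(1 + k_d·θ_c) = 0.583 / (1 + 0.108 × 9.23) = 0.583 / 1.997 = 0.2920 g VSS per g soluble BOD₅ removed.
Substrate removed = Q·(S₀ − S) = 215 m³/d × (1170 − 10.1) g/m³ = 2.49×10^5 g/d = 249.4 kg/d.
Biomass produced: P_X = Y_obs·Q·ΔS = 0.2920 × 249.4 ≈ 72.81 kg VSS/d.

P_X ≈ 72.8 kg VSS/d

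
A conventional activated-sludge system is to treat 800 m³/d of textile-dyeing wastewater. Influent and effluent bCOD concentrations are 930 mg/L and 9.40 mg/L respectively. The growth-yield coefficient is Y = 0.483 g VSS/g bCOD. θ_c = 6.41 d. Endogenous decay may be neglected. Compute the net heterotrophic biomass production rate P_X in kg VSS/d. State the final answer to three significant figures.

With endogenous decay neglected, the observed yield equals the true yield: Y_obs = Y = 0.483 g VSS/g bCOD.
Q·(S₀ − S) = 800 × (930 − 9.40) × 10⁻³ = 736.5 kg/d removed.
Net biomass production P_X = Y_obs × Q·(S₀ − S) = 0.4830 × 736.5 = 355.7 kg VSS/d.

P_X ≈ 356 kg VSS/d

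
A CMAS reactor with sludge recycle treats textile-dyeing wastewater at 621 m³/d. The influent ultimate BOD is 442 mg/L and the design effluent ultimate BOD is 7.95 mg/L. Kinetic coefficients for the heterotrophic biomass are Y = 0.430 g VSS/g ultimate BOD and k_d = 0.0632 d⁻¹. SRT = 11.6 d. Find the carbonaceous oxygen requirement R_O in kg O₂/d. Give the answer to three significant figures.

Correct the yield for decay: Y_obs = Y/(1 + k_d θ_c) = 0.430 / (1 + 0.0632 × 11.6) = 0.430 / 1.733 = 0.2481.
Q·(S₀ − S) = 621 × (442 − 7.95) × 10⁻³ = 269.5 kg/d removed.
Net sludge production P_X = 0.2481 × 269.5 = 66.88 kg VSS/d.
R_O = Q·ΔS − 1.42 P_X = 269.5 − 94.96 = 174.6 kg O₂/d.

R_O ≈ 175 kg O₂/d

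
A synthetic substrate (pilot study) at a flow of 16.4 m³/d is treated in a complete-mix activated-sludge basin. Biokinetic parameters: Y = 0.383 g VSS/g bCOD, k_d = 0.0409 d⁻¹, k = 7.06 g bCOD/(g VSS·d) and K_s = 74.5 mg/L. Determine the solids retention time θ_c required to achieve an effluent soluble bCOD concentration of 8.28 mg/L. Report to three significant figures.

θ_c ≈ 4.36 d

From 1/θ_c = Y·k·S/(K_s + S) − k_d: Y·k·S/(K_s+S) = 0.383 × 7.06 × 8.28 / (74.5 + 8.28) = 0.2705 d⁻¹.
1/θ_c = 0.2705 − 0.0409 = 0.2296 d⁻¹, so θ_c = 4.356 d.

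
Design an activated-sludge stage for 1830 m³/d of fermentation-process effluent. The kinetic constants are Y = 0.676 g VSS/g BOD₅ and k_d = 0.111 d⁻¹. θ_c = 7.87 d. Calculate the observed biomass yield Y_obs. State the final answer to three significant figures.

Y_obs ≈ 0.361 g VSS/g BOD₅

Correct the yield for decay: Y_obs = Y/(1 + k_d θ_c) = 0.676 / (1 + 0.111 × 7.87) = 0.676 / 1.874 = 0.3608.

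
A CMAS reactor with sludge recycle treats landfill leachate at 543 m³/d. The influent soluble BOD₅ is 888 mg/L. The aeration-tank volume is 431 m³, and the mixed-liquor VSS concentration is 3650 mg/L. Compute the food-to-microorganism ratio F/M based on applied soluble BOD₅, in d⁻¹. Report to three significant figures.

F/M ≈ 0.307 d⁻¹

Food-to-microorganism ratio F/M = Q S₀ / (V X) = 543 × 888 / (431.0 × 3650) = 0.3065 d⁻¹.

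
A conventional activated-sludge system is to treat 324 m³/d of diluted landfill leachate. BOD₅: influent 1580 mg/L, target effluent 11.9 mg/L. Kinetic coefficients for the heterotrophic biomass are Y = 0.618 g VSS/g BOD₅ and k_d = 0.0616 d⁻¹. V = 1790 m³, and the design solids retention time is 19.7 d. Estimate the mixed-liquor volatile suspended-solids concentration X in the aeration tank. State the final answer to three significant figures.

X ≈ 1560 mg/L

Solving the biomass balance for X: X = Y Q (S₀−S) θ_c / [V (1+k_d θ_c)] = 0.618 × 324 × (1580 − 11.9) × 19.7 / [1790 × (1 + 0.0616 × 19.7)] = 1561 mg/L.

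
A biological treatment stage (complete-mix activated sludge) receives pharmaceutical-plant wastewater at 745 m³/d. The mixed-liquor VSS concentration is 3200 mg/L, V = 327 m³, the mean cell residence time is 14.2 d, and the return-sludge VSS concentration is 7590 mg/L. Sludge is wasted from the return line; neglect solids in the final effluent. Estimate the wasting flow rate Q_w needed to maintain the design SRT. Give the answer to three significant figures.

Q_w ≈ 9.71 m³/d

Q_w = (V·X)/(θ_c X_r) = 327.0 × 3200 / (14.2 × 7590) = 9.709 m³/d.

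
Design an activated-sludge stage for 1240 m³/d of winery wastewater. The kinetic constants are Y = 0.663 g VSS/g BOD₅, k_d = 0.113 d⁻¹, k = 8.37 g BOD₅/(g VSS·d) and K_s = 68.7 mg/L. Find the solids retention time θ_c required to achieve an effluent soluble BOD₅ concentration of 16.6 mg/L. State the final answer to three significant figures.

From 1/θ_c = Y·k·S/(K_s + S) − k_d: Y·k·S/(K_s+S) = 0.663 × 8.37 × 16.6 / (68.7 + 16.6) = 1.080 d⁻¹.
Then 1/θ_c = μ − k_d = 1.080 − 0.113 = 0.9669 d⁻¹, giving θ_c = 1.034 d.

θ_c ≈ 1.03 d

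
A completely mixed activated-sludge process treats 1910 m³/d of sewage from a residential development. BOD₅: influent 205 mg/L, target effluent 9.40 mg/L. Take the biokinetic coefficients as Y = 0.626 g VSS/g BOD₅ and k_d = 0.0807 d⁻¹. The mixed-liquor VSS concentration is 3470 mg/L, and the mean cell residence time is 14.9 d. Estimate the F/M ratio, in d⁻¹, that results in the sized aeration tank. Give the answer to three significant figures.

F/M ≈ 0.247 d⁻¹

Steady-state biomass mass balance: V·X·(1 + k_d·θ_c) = Y·Q·(S₀ − S)·θ_c, so V = 0.626 × 1910 × (205 − 9.40) × 14.9 / [3470 × (1 + 0.0807 × 14.9)] = 3.48×10^6 / 7642 = 456.0 m³.
F/M = Q·S₀ / (V·X) = 1910 × 205 / (456.0 × 3470) = 0.2475 g BOD₅·(g VSS·d)⁻¹.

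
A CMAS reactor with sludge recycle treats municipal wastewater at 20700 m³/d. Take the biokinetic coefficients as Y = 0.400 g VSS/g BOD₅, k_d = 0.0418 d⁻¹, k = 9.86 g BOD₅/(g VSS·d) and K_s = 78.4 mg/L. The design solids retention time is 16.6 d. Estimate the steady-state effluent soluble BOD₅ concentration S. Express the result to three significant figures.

S ≈ 2.08 mg/L

For a completely mixed reactor with recycle the Lawrence–McCarty relation gives S = K_s·(1 + k_d·θ_c) / [θ_c·(Y·k − k_d) − 1] = 78.4 × (1 + 0.0418 × 16.6) / [16.6 × (0.400 × 9.86 − 0.0418) − 1] = 132.8 / 63.78 = 2.082 mg/L.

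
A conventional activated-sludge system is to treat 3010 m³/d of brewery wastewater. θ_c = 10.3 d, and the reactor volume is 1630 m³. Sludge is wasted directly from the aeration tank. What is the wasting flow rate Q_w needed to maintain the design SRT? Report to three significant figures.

Q_w ≈ 158 m³/d

For wasting at MLVSS concentration, Q_w = V/θ_c = 1630/10.3 = 158.3 m³/d.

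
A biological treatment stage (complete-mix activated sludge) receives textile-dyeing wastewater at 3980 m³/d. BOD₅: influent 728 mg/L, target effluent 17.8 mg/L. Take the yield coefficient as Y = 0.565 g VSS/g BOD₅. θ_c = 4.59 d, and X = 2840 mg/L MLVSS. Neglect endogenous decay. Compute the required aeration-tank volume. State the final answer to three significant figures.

V ≈ 2580 m³

V·X = Y·Q·ΔS·θ_c gives V = 0.565 × 3980 × (728 − 17.8) × 4.59 / 2840 = 2581 m³.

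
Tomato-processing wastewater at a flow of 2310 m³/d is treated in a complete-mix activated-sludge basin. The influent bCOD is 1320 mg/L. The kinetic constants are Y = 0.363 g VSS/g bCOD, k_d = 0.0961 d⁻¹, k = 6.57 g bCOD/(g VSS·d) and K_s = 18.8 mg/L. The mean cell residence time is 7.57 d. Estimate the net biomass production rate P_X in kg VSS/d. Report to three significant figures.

From the Monod/SRT balance for a CMAS, S = K_s·(1+k_d θ_c)/[θ_c·(Y k − k_d) − 1] = 18.8 × (1 + 0.0961 × 7.57) / [7.57 × (0.363 × 6.57 − 0.0961) − 1] = 32.48 / 16.33 = 1.989 mg/L.
Y_obs = Y / (1 + k_d θ_c) = 0.363 / (1 + 0.0961 × 7.57) = 0.363 / 1.727 = 0.2101.
Substrate removed = Q·(S₀ − S) = 2310 m³/d × (1320 − 1.99) g/m³ = 3.04×10^6 g/d = 3045 kg/d.
Biomass produced: P_X = Y_obs·Q·ΔS = 0.2101 × 3045 ≈ 639.8 kg VSS/d.

P_X ≈ 640 kg VSS/d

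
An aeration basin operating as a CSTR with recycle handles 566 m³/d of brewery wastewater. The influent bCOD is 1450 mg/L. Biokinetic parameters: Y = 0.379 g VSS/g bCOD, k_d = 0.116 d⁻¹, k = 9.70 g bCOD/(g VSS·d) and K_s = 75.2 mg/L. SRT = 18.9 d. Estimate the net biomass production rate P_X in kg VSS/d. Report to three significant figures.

P_X ≈ 97.2 kg VSS/d

For a completely mixed reactor with recycle the Lawrence–McCarty relation gives S = K_s·(1 + k_d·θ_c) / [θ_c·(Y·k − k_d) − 1] = 75.2 × (1 + 0.116 × 18.9) / [18.9 × (0.379 × 9.70 − 0.116) − 1] = 240.1 / 66.29 = 3.622 mg/L.
Y_obs = Y / (1 + k_d θ_c) = 0.379 / (1 + 0.116 × 18.9) = 0.379 / 3.192 = 0.1187.
Mass of bCOD removed per day: Q(S₀ − S) = 566 × 1446 g/m³ = 818.7 kg/d.
So the net sludge growth is P_X = 0.1187 × 818.7 = 97.19 kg VSS/d.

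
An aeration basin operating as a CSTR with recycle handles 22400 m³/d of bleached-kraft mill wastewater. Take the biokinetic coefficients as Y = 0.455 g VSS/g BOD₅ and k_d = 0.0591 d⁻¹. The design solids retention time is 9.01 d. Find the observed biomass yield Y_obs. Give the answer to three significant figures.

Observed yield with endogenous decay: Y_obs = Y / (1 + k_d·θ_c) = 0.455 / (1 + 0.0591 × 9.01) = 0.455 / 1.532 = 0.2969 g VSS/g BOD₅.

Y_obs ≈ 0.297 g VSS/g BOD₅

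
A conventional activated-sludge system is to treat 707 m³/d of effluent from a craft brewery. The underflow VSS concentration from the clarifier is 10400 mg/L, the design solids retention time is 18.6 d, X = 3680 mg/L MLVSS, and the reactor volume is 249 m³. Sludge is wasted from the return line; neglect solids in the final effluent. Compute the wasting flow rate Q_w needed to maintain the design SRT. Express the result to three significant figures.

Q_w ≈ 4.74 m³/d

Q_w = (V·X)/(θ_c X_r) = 249.0 × 3680 / (18.6 × 10400) = 4.737 m³/d.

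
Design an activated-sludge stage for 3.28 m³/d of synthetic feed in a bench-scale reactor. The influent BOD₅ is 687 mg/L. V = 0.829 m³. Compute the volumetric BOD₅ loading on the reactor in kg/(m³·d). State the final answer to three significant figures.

L_v ≈ 2.72 kg BOD₅/(m³·d)

L_v = Q S₀ / V = 3.28 × 687 × 10⁻³ / 0.8290 = 2.718 kg/(m³·d).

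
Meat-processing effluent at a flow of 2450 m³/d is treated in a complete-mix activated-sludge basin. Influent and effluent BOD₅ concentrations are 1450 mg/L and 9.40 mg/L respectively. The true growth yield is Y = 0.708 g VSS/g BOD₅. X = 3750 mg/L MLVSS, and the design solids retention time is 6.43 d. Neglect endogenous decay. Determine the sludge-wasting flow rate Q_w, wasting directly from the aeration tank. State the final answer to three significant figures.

Q_w ≈ 666 m³/d

Biomass mass balance (decay neglected): V·X = Y·Q·(S₀ − S)·θ_c, so V = 0.708 × 2450 × (1450 − 9.40) × 6.43 / 3750 = 4285 m³.
For wasting at MLVSS concentration, Q_w = V/θ_c = 4285/6.43 = 666.4 m³/d.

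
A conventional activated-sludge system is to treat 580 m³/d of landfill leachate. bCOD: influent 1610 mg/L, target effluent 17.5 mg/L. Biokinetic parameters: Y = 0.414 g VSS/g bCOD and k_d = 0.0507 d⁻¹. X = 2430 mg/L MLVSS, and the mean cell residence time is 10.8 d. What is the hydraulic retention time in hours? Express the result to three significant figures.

Rearranging the biomass balance for a CMAS with decay, V = Y·Q·ΔS·θ_c / [X·(1+k_d θ_c)] = 0.414 × 580 × (1610 − 17.5) × 10.8 / [2430 × (1 + 0.0507 × 10.8)] = 4.13×10^6 / 3761 = 1098 m³.
HRT = V/Q = 1098 m³ / 580 m³·d⁻¹ = 1.893 d × 24 = 45.44 h.

τ ≈ 45.4 h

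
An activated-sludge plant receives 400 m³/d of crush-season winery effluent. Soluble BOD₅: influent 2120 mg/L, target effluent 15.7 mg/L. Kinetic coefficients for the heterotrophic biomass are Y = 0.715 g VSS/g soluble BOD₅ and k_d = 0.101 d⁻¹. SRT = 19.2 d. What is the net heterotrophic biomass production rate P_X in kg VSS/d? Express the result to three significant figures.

P_X ≈ 205 kg VSS/d

Correct the yield for decay: Y_obs = Y/(1 + k_d θ_c) = 0.715 / (1 + 0.101 × 19.2) = 0.715 / 2.939 = 0.2433.
Substrate removed = Q·(S₀ − S) = 400 m³/d × (2120 − 15.7) g/m³ = 8.42×10^5 g/d = 841.7 kg/d.
So the net sludge growth is P_X = 0.2433 × 841.7 = 204.8 kg VSS/d.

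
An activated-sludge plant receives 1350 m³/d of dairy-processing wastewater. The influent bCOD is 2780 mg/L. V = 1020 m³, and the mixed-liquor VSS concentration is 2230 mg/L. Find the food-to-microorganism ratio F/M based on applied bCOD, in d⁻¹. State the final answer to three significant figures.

Food-to-microorganism ratio F/M = Q S₀ / (V X) = 1350 × 2780 / (1020 × 2230) = 1.650 d⁻¹.

F/M ≈ 1.65 d⁻¹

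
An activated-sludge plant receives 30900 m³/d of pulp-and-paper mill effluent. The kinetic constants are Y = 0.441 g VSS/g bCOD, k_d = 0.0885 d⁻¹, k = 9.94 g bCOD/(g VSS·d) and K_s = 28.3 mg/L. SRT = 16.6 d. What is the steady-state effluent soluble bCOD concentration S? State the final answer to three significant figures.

From the Monod/SRT balance for a CMAS, S = K_s·(1+k_d θ_c)/[θ_c·(Y k − k_d) − 1] = 28.3 × (1 + 0.0885 × 16.6) / [16.6 × (0.441 × 9.94 − 0.0885) − 1] = 69.88 / 70.30 = 0.9940 mg/L.

S ≈ 0.994 mg/L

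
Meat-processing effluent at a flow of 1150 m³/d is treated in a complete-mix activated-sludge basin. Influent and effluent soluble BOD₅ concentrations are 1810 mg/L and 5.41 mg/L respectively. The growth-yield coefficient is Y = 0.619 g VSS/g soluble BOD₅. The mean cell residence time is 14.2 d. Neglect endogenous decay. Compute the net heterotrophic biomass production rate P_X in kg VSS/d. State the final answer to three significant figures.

P_X ≈ 1280 kg VSS/d

With endogenous decay neglected, the observed yield equals the true yield: Y_obs = Y = 0.619 g VSS/g soluble BOD₅.
ΔS = 1810 − 5.41 = 1805 mg/L, so the substrate removal rate is 1150 × 1805/1000 = 2075 kg soluble BOD₅/d.
So the net sludge growth is P_X = 0.6190 × 2075 = 1285 kg VSS/d.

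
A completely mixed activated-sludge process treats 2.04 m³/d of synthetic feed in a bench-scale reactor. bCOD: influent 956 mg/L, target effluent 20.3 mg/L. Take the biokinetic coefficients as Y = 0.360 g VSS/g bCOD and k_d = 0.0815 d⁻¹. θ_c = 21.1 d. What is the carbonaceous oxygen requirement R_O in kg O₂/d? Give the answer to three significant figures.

R_O ≈ 1.55 kg O₂/d

Y_obs = Y / (1 + k_d θ_c) = 0.360 / (1 + 0.0815 × 21.1) = 0.360 / 2.720 = 0.1324.
Substrate removed = Q·(S₀ − S) = 2.04 m³/d × (956 − 20.3) g/m³ = 1.91×10^3 g/d = 1.909 kg/d.
P_X = Y_obs·Q·(S₀ − S) = 0.1324 × 1.909 = 0.2527 kg VSS/d.
R_O = Q·ΔS − 1.42 P_X = 1.909 − 0.3588 = 1.550 kg O₂/d.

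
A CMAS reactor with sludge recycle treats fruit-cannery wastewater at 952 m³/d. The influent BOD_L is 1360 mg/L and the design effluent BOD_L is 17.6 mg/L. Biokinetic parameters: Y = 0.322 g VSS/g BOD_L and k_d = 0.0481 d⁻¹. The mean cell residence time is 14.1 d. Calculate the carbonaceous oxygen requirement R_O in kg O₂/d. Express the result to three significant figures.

Correct the yield for decay: Y_obs = Y/(1 + k_d θ_c) = 0.322 / (1 + 0.0481 × 14.1) = 0.322 / 1.678 = 0.1919.
Substrate removed = Q·(S₀ − S) = 952 m³/d × (1360 − 17.6) g/m³ = 1.28×10^6 g/d = 1278 kg/d.
P_X = Y_obs·Q·(S₀ − S) = 0.1919 × 1278 = 245.2 kg VSS/d.
Carbonaceous O₂ demand = substrate oxidised − cell-mass equivalent = 1278 − 1.42 × 245.2 = 929.8 kg O₂/d.

R_O ≈ 930 kg O₂/d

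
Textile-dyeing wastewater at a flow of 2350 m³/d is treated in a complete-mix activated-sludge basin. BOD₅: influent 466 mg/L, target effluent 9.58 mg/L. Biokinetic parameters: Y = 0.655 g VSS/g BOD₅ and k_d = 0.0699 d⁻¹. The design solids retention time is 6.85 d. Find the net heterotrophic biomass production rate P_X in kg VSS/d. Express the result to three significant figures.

P_X ≈ 475 kg VSS/d

Observed yield with endogenous decay: Y_obs = Y / (1 + k_d·θ_c) = 0.655 / (1 + 0.0699 × 6.85) = 0.655 / 1.479 = 0.4429 g VSS/g BOD₅.
ΔS = 466 − 9.58 = 456.4 mg/L, so the substrate removal rate is 2350 × 456.4/1000 = 1073 kg BOD₅/d.
So the net sludge growth is P_X = 0.4429 × 1073 = 475.1 kg VSS/d.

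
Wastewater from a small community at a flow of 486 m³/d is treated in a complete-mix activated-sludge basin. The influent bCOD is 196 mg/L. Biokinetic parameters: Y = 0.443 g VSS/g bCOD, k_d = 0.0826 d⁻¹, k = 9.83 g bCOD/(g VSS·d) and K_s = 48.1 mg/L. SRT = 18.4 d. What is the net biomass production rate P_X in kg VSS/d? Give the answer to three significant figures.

For a completely mixed reactor with recycle the Lawrence–McCarty relation gives S = K_s·(1 + k_d·θ_c) / [θ_c·(Y·k − k_d) − 1] = 48.1 × (1 + 0.0826 × 18.4) / [18.4 × (0.443 × 9.83 − 0.0826) − 1] = 121.2 / 77.61 = 1.562 mg/L.
Y_obs = Y / (1 + k_d θ_c) = 0.443 / (1 + 0.0826 × 18.4) = 0.443 / 2.520 = 0.1758.
ΔS = 196 − 1.56 = 194.4 mg/L, so the substrate removal rate is 486 × 194.4/1000 = 94.50 kg bCOD/d.
Net biomass production P_X = Y_obs × Q·(S₀ − S) = 0.1758 × 94.50 = 16.61 kg VSS/d.

P_X ≈ 16.6 kg VSS/d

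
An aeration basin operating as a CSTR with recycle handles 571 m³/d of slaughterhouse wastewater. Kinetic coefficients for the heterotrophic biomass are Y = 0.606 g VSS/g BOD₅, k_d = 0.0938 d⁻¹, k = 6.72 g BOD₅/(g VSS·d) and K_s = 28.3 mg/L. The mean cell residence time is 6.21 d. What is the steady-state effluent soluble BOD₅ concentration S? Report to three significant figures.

S ≈ 1.89 mg/L

Effluent substrate depends only on kinetics and SRT: S = K_s(1 + k_d θ_c) / [θ_c(Yk − k_d) − 1] = 28.3 × (1 + 0.0938 × 6.21) / [6.21 × (0.606 × 6.72 − 0.0938) − 1] = 44.78 / 23.71 = 1.889 mg/L.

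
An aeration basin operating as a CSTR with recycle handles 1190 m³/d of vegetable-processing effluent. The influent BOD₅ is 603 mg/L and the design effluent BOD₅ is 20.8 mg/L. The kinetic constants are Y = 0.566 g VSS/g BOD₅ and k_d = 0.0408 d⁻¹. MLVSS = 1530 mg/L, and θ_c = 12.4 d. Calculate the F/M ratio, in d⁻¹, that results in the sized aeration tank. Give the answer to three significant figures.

Steady-state biomass mass balance: V·X·(1 + k_d·θ_c) = Y·Q·(S₀ − S)·θ_c, so V = 0.566 × 1190 × (603 − 20.8) × 12.4 / [1530 × (1 + 0.0408 × 12.4)] = 4.86×10^6 / 2304 = 2110 m³.
F/M = Q·S₀ / (V·X) = 1190 × 603 / (2110 × 1530) = 0.2222 g BOD₅·(g VSS·d)⁻¹.

F/M ≈ 0.222 d⁻¹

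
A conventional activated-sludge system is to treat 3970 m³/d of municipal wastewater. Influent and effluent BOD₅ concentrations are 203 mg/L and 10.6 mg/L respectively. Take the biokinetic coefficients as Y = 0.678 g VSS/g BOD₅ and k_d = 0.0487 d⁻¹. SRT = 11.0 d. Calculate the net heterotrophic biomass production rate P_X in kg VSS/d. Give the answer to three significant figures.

The observed yield is Y_obs = Y/(1 + k_d·θ_c) = 0.678 / (1 + 0.0487 × 11.0) = 0.678 / 1.536 = 0.4415 g VSS per g BOD₅ removed.
Substrate removed = Q·(S₀ − S) = 3970 m³/d × (203 − 10.6) g/m³ = 7.64×10^5 g/d = 763.8 kg/d.
So the net sludge growth is P_X = 0.4415 × 763.8 = 337.2 kg VSS/d.

P_X ≈ 337 kg VSS/d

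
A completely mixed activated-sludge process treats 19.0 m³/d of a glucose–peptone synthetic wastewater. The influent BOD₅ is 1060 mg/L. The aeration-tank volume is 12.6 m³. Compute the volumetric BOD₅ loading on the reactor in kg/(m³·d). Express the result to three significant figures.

Volumetric loading L_v = Q·S₀ / V = 19.0 × 1060 g/m³ / 12.60 m³ = 1598 g/(m³·d) = 1.598 kg BOD₅/(m³·d).

L_v ≈ 1.60 kg BOD₅/(m³·d)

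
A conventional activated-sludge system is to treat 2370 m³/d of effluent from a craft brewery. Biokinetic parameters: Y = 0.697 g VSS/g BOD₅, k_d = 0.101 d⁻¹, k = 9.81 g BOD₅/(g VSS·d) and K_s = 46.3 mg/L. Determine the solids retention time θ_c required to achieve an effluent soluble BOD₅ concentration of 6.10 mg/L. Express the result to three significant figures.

At the target effluent, Y k S/(K_s+S) = 0.697×9.81×6.10/52.40 = 0.7960 d⁻¹.
1/θ_c = 0.7960 − 0.101 = 0.6950 d⁻¹, so θ_c = 1.439 d.

θ_c ≈ 1.44 d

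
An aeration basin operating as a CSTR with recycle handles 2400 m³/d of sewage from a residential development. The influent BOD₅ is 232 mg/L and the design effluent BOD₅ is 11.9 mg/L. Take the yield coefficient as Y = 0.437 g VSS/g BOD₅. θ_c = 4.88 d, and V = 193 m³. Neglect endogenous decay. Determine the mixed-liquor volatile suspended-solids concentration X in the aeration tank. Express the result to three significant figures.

X ≈ 5840 mg/L

Without decay, X = Y Q (S₀−S) θ_c / V = 0.437 × 2400 × (232 − 11.9) × 4.88 / 193 = 5837 mg/L.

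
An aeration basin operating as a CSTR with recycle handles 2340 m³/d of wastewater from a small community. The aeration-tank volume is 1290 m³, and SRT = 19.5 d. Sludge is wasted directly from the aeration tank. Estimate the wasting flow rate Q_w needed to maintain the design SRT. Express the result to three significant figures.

Q_w ≈ 66.2 m³/d

Wasting from the aeration tank: Q_w = V / θ_c = 1290 / 19.5 = 66.15 m³/d.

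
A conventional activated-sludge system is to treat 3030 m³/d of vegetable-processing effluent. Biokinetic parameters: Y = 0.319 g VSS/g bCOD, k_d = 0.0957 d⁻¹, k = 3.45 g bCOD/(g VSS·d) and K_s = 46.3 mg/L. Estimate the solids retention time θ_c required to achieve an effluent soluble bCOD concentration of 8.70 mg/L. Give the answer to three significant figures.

From 1/θ_c = Y·k·S/(K_s + S) − k_d: Y·k·S/(K_s+S) = 0.319 × 3.45 × 8.70 / (46.3 + 8.70) = 0.1741 d⁻¹.
θ_c = 1/(μ − k_d) = 1/(0.1741 − 0.0957) = 1/0.07839 = 12.76 d.

θ_c ≈ 12.8 d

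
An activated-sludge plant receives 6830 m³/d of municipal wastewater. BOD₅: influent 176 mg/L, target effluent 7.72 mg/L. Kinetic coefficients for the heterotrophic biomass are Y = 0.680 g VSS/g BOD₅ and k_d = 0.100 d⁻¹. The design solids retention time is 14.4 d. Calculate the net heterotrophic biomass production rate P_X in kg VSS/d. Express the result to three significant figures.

Correct the yield for decay: Y_obs = Y/(1 + k_d θ_c) = 0.680 / (1 + 0.100 × 14.4) = 0.680 / 2.440 = 0.2787.
ΔS = 176 − 7.72 = 168.3 mg/L, so the substrate removal rate is 6830 × 168.3/1000 = 1149 kg BOD₅/d.
Net biomass production P_X = Y_obs × Q·(S₀ − S) = 0.2787 × 1149 = 320.3 kg VSS/d.

P_X ≈ 320 kg VSS/d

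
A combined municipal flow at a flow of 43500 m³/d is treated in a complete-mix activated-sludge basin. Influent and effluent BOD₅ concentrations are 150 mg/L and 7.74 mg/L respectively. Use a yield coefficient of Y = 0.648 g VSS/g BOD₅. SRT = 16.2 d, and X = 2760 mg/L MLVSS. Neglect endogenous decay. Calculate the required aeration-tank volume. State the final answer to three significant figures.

With k_d = 0 the design equation reduces to V = Y Q (S₀−S) θ_c / X = 0.648 × 43500 × (150 − 7.74) × 16.2 / 2760 = 23537 m³.

V ≈ 23500 m³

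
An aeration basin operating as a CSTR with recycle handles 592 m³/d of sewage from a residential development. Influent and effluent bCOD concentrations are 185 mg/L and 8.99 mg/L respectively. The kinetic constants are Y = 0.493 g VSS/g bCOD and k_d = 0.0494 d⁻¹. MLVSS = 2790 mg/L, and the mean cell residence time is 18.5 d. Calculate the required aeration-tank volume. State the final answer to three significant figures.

V ≈ 178 m³

Steady-state biomass mass balance: V·X·(1 + k_d·θ_c) = Y·Q·(S₀ − S)·θ_c, so V = 0.493 × 592 × (185 − 8.99) × 18.5 / [2790 × (1 + 0.0494 × 18.5)] = 9.5×10^5 / 5340 = 178.0 m³.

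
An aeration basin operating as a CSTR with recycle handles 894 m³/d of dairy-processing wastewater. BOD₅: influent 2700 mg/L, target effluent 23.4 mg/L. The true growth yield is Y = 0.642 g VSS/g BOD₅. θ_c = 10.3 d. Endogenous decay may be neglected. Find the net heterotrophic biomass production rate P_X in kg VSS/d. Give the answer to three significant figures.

P_X ≈ 1540 kg VSS/d

Since k_d ≈ 0, Y_obs = Y = 0.642 g VSS/g BOD₅.
Q·(S₀ − S) = 894 × (2700 − 23.4) × 10⁻³ = 2393 kg/d removed.
Net biomass production P_X = Y_obs × Q·(S₀ − S) = 0.6420 × 2393 = 1536 kg VSS/d.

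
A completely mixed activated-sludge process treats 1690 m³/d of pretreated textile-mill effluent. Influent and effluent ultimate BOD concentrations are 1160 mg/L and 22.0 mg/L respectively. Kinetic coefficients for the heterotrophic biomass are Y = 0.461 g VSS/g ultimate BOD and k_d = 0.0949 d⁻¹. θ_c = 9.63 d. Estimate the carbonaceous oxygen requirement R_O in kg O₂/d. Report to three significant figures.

Y_obs = Y / (1 + k_d θ_c) = 0.461 / (1 + 0.0949 × 9.63) = 0.461 / 1.914 = 0.2409.
Substrate removed = Q·(S₀ − S) = 1690 m³/d × (1160 − 22.0) g/m³ = 1.92×10^6 g/d = 1923 kg/d.
Net sludge production P_X = 0.2409 × 1923 = 463.2 kg VSS/d.
R_O = Q·ΔS − 1.42 P_X = 1923 − 657.8 = 1265 kg O₂/d.

R_O ≈ 1270 kg O₂/d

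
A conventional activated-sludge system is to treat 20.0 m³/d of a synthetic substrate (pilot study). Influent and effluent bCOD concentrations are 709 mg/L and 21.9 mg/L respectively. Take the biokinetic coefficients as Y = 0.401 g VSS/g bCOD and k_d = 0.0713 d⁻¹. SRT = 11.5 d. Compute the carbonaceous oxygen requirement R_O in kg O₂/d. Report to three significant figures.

R_O ≈ 9.44 kg O₂/d

Y_obs = Y / (1 + k_d θ_c) = 0.401 / (1 + 0.0713 × 11.5) = 0.401 / 1.820 = 0.2203.
Mass of bCOD removed per day: Q(S₀ − S) = 20.0 × 687.1 g/m³ = 13.74 kg/d.
P_X = Y_obs·Q·(S₀ − S) = 0.2203 × 13.74 = 3.028 kg VSS/d.
Carbonaceous O₂ demand = substrate oxidised − cell-mass equivalent = 13.74 − 1.42 × 3.028 = 9.442 kg O₂/d.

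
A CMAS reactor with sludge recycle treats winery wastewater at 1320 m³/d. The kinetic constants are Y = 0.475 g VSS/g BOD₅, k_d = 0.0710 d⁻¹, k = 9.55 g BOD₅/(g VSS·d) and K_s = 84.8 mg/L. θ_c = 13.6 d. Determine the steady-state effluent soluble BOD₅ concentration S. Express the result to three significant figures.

For a completely mixed reactor with recycle the Lawrence–McCarty relation gives S = K_s·(1 + k_d·θ_c) / [θ_c·(Y·k − k_d) − 1] = 84.8 × (1 + 0.0710 × 13.6) / [13.6 × (0.475 × 9.55 − 0.0710) − 1] = 166.7 / 59.73 = 2.791 mg/L.

S ≈ 2.79 mg/L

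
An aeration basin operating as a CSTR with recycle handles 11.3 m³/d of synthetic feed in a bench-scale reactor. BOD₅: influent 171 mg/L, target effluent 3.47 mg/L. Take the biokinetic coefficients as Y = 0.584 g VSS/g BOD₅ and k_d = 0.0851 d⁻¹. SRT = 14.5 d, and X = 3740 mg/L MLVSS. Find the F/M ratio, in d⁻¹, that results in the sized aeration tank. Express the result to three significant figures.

From the SRT design equation V = Y Q (S₀−S) θ_c / [X (1 + k_d θ_c)] = 0.584 × 11.3 × (171 − 3.47) × 14.5 / [3740 × (1 + 0.0851 × 14.5)] = 1.6×10^4 / 8355 = 1.919 m³.
F/M = applied load / biomass = Q·S₀/(V·X) = 11.3 × 171 / (1.919 × 3740) = 0.2693 d⁻¹.

F/M ≈ 0.269 d⁻¹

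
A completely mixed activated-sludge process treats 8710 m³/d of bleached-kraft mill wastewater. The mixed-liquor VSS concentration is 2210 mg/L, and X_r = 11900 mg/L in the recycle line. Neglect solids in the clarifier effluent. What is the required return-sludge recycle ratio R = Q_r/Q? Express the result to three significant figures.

R ≈ 0.228

Mass balance around the secondary clarifier (neglecting effluent solids): R = X / (X_r − X) = 2210 / (11900 − 2210) = 0.2281.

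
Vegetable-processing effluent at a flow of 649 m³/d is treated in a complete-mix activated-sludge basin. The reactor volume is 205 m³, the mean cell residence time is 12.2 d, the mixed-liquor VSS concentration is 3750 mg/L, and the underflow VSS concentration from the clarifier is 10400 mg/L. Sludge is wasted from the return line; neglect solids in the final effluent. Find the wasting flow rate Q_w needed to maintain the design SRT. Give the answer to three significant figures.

Q_w = (V·X)/(θ_c X_r) = 205.0 × 3750 / (12.2 × 10400) = 6.059 m³/d.

Q_w ≈ 6.06 m³/d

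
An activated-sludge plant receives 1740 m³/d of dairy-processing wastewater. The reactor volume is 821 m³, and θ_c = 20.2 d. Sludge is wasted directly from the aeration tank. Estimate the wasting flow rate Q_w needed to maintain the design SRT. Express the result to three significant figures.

Wasting from the aeration tank: Q_w = V / θ_c = 821.0 / 20.2 = 40.64 m³/d.

Q_w ≈ 40.6 m³/d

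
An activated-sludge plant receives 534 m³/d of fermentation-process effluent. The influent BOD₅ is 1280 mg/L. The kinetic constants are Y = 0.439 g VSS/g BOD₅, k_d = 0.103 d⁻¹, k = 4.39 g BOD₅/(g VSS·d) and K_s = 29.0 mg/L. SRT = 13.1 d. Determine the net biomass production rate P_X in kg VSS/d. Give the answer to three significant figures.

For a completely mixed reactor with recycle the Lawrence–McCarty relation gives S = K_s·(1 + k_d·θ_c) / [θ_c·(Y·k − k_d) − 1] = 29.0 × (1 + 0.103 × 13.1) / [13.1 × (0.439 × 4.39 − 0.103) − 1] = 68.13 / 22.90 = 2.975 mg/L.
Y_obs = Y / (1 + k_d θ_c) = 0.439 / (1 + 0.103 × 13.1) = 0.439 / 2.349 = 0.1869.
Q·(S₀ − S) = 534 × (1280 − 2.98) × 10⁻³ = 681.9 kg/d removed.
Biomass produced: P_X = Y_obs·Q·ΔS = 0.1869 × 681.9 ≈ 127.4 kg VSS/d.

P_X ≈ 127 kg VSS/d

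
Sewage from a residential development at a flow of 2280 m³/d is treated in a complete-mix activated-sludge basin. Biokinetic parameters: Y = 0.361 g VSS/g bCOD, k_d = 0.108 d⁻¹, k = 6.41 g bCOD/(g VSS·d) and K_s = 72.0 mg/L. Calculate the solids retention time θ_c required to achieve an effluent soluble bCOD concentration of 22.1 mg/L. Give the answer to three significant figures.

At the target effluent, Y k S/(K_s+S) = 0.361×6.41×22.1/94.10 = 0.5435 d⁻¹.
Then 1/θ_c = μ − k_d = 0.5435 − 0.108 = 0.4355 d⁻¹, giving θ_c = 2.296 d.

θ_c ≈ 2.30 d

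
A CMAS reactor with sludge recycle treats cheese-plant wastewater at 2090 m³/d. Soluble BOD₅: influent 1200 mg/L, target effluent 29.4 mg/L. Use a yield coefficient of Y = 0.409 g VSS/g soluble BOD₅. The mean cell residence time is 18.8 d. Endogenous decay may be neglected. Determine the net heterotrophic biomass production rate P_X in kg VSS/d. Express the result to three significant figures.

No decay correction is needed, so Y_obs = Y = 0.409.
Mass of soluble BOD₅ removed per day: Q(S₀ − S) = 2090 × 1171 g/m³ = 2447 kg/d.
Biomass produced: P_X = Y_obs·Q·ΔS = 0.4090 × 2447 ≈ 1001 kg VSS/d.

P_X ≈ 1000 kg VSS/d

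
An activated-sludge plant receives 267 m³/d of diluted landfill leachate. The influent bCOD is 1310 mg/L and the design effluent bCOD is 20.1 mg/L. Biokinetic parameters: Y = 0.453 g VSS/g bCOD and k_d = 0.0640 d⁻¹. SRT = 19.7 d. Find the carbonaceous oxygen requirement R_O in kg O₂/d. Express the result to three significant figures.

R_O ≈ 246 kg O₂/d

Correct the yield for decay: Y_obs = Y/(1 + k_d θ_c) = 0.453 / (1 + 0.0640 × 19.7) = 0.453 / 2.261 = 0.2004.
ΔS = 1310 − 20.1 = 1290 mg/L, so the substrate removal rate is 267 × 1290/1000 = 344.4 kg bCOD/d.
P_X = Y_obs·Q·(S₀ − S) = 0.2004 × 344.4 = 69.01 kg VSS/d.
R_O = Q·(S₀ − S) − 1.42·P_X = 344.4 − 1.42 × 69.01 = 246.4 kg O₂/d.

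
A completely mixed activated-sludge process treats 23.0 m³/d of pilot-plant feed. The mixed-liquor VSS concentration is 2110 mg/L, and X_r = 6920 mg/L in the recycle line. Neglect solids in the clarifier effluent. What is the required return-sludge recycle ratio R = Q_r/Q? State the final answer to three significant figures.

R ≈ 0.439

R = Q_r/Q = X/(X_r − X) = 2110 / (6920 − 2110) = 0.4387.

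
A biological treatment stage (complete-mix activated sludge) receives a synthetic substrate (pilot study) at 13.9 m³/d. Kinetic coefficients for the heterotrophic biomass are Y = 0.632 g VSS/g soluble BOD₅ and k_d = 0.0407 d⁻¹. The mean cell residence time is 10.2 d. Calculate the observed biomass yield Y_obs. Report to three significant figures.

Y_obs ≈ 0.447 g VSS/g soluble BOD₅

Y_obs = Y / (1 + k_d θ_c) = 0.632 / (1 + 0.0407 × 10.2) = 0.632 / 1.415 = 0.4466.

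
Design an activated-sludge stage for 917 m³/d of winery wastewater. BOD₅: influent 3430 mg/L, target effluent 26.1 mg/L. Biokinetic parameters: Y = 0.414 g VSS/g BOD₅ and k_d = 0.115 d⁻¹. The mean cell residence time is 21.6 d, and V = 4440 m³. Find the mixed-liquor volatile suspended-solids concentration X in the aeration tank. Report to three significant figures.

X ≈ 1800 mg/L

Solving the biomass balance for X: X = Y Q (S₀−S) θ_c / [V (1+k_d θ_c)] = 0.414 × 917 × (3430 − 26.1) × 21.6 / [4440 × (1 + 0.115 × 21.6)] = 1804 mg/L.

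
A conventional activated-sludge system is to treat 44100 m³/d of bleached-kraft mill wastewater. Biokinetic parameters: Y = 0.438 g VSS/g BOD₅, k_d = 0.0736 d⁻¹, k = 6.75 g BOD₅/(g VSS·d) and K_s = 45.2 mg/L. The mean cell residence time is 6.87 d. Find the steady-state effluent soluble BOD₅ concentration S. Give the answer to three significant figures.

For a completely mixed reactor with recycle the Lawrence–McCarty relation gives S = K_s·(1 + k_d·θ_c) / [θ_c·(Y·k − k_d) − 1] = 45.2 × (1 + 0.0736 × 6.87) / [6.87 × (0.438 × 6.75 − 0.0736) − 1] = 68.05 / 18.81 = 3.619 mg/L.

S ≈ 3.62 mg/L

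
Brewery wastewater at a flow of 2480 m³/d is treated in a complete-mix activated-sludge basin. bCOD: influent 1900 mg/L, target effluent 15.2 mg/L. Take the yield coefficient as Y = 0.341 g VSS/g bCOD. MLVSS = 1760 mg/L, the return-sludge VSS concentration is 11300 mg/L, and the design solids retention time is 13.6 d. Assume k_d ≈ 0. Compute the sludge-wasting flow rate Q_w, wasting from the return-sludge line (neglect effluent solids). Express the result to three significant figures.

With k_d = 0 the design equation reduces to V = Y Q (S₀−S) θ_c / X = 0.341 × 2480 × (1900 − 15.2) × 13.6 / 1760 = 12317 m³.
Q_w = (V·X)/(θ_c X_r) = 12317 × 1760 / (13.6 × 11300) = 141.1 m³/d.

Q_w ≈ 141 m³/d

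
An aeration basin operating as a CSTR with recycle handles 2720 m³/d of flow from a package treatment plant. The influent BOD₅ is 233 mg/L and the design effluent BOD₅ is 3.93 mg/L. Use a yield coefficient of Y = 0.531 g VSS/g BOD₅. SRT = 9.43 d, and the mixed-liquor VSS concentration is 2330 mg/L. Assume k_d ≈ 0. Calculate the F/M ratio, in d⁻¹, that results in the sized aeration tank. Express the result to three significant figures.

V·X = Y·Q·ΔS·θ_c gives V = 0.531 × 2720 × (233 − 3.93) × 9.43 / 2330 = 1339 m³.
Food-to-microorganism ratio F/M = Q S₀ / (V X) = 2720 × 233 / (1339 × 2330) = 0.2031 d⁻¹.

F/M ≈ 0.203 d⁻¹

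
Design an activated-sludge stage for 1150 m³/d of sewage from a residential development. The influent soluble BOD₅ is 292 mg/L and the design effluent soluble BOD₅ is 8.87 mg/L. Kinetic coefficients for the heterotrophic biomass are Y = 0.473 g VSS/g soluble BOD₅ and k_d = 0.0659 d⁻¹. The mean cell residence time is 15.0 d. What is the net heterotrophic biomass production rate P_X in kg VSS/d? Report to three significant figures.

Observed yield with endogenous decay: Y_obs = Y / (1 + k_d·θ_c) = 0.473 / (1 + 0.0659 × 15.0) = 0.473 / 1.989 = 0.2379 g VSS/g soluble BOD₅.
ΔS = 292 − 8.87 = 283.1 mg/L, so the substrate removal rate is 1150 × 283.1/1000 = 325.6 kg soluble BOD₅/d.
So the net sludge growth is P_X = 0.2379 × 325.6 = 77.45 kg VSS/d.

P_X ≈ 77.4 kg VSS/d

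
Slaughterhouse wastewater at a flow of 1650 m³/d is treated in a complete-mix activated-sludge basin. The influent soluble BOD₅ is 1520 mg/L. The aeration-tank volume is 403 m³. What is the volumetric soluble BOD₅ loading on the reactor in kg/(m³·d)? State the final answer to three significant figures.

Applied soluble BOD₅ load per unit volume = Q·S₀/V = (1650 × 1520/1000)/403.0 = 6.223 kg soluble BOD₅·m⁻³·d⁻¹.

L_v ≈ 6.22 kg soluble BOD₅/(m³·d)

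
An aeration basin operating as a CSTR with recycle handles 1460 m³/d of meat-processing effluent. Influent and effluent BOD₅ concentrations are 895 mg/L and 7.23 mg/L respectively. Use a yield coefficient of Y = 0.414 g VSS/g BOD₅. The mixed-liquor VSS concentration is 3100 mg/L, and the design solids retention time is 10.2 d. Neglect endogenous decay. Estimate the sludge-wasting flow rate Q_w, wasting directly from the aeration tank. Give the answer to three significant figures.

Q_w ≈ 173 m³/d

Biomass mass balance (decay neglected): V·X = Y·Q·(S₀ − S)·θ_c, so V = 0.414 × 1460 × (895 − 7.23) × 10.2 / 3100 = 1766 m³.
Wasting from the aeration tank: Q_w = V / θ_c = 1766 / 10.2 = 173.1 m³/d.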